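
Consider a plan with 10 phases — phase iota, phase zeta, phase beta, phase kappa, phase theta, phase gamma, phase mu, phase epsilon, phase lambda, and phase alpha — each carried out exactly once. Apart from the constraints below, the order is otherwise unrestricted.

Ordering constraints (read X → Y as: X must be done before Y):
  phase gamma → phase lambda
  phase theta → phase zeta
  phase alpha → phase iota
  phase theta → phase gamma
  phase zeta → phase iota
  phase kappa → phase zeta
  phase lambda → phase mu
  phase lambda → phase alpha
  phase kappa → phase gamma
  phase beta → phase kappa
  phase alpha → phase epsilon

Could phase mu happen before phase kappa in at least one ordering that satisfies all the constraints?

No

There is a dependency chain phase kappa → phase gamma → phase lambda → phase mu, so phase mu always comes after phase kappa.
So no valid ordering can have phase mu before phase kappa.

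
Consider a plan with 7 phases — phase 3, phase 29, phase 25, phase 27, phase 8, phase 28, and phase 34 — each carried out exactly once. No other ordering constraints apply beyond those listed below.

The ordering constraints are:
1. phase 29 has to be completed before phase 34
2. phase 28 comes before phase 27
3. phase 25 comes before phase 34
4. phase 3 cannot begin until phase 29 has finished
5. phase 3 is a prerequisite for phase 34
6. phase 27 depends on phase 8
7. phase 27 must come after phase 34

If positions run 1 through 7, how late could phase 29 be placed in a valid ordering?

Following every chain forward from phase 29, the phases that must come later are phase 3, phase 27, phase 34 — 3 of them.
So at least 3 phases follow phase 29, putting phase 29 no later than position 4. That position is achievable by scheduling everything else first.

4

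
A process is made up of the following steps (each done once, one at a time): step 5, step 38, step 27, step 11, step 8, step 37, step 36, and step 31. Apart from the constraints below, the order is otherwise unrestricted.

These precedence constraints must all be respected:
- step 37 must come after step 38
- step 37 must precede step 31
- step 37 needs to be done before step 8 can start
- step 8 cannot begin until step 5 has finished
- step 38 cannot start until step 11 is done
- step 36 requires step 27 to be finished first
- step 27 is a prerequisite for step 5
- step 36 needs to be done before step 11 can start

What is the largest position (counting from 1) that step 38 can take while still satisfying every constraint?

Following every chain forward from step 38, the steps that must come later are step 8, step 37, step 31 — 3 of them.
With 3 mandatory successors out of 8 steps total, the latest slot for step 38 is 8−3 = 5, and it's reachable by doing all non-successors before step 38.

5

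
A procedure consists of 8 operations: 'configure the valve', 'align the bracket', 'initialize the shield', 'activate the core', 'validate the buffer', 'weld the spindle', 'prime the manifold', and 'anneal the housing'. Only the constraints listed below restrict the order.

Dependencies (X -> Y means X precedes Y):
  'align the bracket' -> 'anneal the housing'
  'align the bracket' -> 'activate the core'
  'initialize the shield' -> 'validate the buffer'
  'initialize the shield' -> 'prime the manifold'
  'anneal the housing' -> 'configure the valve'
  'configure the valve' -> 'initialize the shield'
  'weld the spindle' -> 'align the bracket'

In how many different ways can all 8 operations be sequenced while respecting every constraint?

12

'weld the spindle' is the only operation with nothing required before it, so every ordering starts there.
Systematically extending each partial ordering one operation at a time and counting, there are 12 complete orderings.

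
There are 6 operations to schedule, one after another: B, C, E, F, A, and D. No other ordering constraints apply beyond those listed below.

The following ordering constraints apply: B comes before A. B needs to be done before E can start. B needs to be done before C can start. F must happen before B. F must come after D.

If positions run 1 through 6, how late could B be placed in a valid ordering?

3

Following every chain forward from B, the operations that must come later are C, E, A — 3 of them.
With 3 mandatory successors out of 6 operations total, the latest slot for B is 6−3 = 3, and it's reachable by doing all non-successors before B.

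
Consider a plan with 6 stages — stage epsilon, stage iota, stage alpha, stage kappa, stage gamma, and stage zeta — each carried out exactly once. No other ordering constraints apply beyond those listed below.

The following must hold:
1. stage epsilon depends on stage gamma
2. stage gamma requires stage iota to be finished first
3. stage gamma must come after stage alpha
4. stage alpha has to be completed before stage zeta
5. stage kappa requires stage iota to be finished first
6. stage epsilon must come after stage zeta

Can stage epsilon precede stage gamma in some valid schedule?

No

The constraints give a chain stage gamma → stage epsilon, which forces stage gamma before stage epsilon.
So no valid ordering can have stage epsilon before stage gamma.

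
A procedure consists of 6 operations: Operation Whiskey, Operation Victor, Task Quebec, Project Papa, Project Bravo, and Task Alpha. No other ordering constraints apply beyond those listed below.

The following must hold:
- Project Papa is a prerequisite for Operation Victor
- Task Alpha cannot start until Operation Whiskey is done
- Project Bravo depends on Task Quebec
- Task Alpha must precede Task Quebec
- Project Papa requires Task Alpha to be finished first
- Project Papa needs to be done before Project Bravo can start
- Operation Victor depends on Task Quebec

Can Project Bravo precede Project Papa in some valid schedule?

There is a dependency chain Project Papa → Project Bravo, so Project Bravo always comes after Project Papa.
Hence Project Bravo can never be scheduled before Project Papa.

No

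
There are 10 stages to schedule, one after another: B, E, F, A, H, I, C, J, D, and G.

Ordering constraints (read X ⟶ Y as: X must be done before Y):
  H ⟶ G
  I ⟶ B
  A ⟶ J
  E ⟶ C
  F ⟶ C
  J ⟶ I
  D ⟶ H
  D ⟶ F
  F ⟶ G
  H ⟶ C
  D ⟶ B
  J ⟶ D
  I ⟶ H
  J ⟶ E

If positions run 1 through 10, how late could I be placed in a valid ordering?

6

Following every chain forward from I, the stages that must come later are B, H, C, G — 4 of them.
With 4 mandatory successors out of 10 stages total, the latest slot for I is 10−4 = 6, and it's reachable by doing all non-successors before I.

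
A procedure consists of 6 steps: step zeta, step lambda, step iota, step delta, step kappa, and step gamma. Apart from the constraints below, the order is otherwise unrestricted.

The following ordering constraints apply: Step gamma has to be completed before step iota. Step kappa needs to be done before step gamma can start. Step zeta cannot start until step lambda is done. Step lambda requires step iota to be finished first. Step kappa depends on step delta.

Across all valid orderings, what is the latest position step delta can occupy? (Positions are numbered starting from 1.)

1

The steps that are forced after step delta, directly or by a chain of constraints, are step zeta, step lambda, step iota, step kappa, step gamma. That's 5 steps.
With 5 mandatory successors out of 6 steps total, the latest slot for step delta is 6−5 = 1, and it's reachable by doing all non-successors before step delta.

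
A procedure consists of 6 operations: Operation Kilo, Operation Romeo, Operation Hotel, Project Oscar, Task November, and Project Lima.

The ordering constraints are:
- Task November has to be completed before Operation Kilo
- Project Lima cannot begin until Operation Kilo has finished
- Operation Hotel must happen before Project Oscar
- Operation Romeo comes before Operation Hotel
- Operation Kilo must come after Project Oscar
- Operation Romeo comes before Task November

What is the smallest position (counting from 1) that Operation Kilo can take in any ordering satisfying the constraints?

5

The operations that are forced before Operation Kilo, directly or transitively, are Operation Romeo, Operation Hotel, Project Oscar, Task November. That's 4 operations.
With 4 mandatory predecessors, the earliest Operation Kilo can sit is position 4+1 = 5, and placing just those 4 first achieves it.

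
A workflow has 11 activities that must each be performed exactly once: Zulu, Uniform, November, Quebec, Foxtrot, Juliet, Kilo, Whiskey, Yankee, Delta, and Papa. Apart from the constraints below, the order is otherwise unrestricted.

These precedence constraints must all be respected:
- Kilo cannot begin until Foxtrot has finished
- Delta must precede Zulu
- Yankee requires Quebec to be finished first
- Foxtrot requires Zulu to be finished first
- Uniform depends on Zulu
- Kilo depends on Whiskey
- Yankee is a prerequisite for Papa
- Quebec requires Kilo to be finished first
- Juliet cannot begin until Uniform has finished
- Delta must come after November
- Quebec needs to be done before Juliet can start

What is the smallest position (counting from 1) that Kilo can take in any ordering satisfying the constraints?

6

Working backwards through the constraints from Kilo, its full set of required predecessors is Zulu, November, Foxtrot, Whiskey, Delta — 5 of them.
So at minimum 5 activities come before Kilo, putting Kilo no earlier than position 6. That position is achievable by scheduling exactly those predecessors first.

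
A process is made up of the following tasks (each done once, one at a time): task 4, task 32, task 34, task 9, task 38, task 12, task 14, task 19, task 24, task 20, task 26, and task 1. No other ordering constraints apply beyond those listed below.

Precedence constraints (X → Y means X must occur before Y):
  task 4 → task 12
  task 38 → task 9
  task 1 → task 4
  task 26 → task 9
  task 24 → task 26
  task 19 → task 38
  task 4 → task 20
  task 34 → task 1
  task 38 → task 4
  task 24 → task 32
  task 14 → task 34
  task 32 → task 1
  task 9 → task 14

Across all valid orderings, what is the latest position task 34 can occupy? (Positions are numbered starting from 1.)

8

Following every chain forward from task 34, the tasks that must come later are task 4, task 12, task 20, task 1 — 4 of them.
So at least 4 tasks follow task 34, putting task 34 no later than position 8. That position is achievable by scheduling everything else first.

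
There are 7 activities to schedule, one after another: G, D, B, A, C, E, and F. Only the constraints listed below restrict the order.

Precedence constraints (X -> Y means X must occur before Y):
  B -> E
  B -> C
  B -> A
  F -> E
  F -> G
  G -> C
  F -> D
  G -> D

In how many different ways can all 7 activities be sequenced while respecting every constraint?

118

The activities with no prerequisites are B, F; any of them can be placed first.
Counting all ways to extend the partial order to a total order gives 118.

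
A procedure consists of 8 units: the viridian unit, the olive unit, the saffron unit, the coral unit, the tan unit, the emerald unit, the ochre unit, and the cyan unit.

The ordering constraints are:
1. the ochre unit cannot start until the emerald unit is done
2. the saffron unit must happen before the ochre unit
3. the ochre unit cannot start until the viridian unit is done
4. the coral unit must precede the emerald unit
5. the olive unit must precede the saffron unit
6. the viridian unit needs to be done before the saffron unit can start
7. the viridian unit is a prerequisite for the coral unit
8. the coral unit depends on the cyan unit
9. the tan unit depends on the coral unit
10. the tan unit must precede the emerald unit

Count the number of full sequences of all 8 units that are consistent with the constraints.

38

The units with no prerequisites are the viridian unit, the olive unit, the cyan unit; any of them can be placed first.
Systematically extending each partial ordering one unit at a time and counting, there are 38 complete orderings.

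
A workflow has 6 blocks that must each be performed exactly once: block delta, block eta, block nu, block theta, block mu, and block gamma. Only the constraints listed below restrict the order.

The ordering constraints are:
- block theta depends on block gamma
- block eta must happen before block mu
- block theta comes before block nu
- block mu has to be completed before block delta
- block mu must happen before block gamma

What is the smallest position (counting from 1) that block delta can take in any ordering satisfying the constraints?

Every block that must precede block delta has to come before it. Tracing all chains that end at block delta, those blocks are: block eta, block mu — 2 in total.
So at minimum 2 blocks come before block delta, putting block delta no earlier than position 3. That position is achievable by scheduling exactly those predecessors first.

3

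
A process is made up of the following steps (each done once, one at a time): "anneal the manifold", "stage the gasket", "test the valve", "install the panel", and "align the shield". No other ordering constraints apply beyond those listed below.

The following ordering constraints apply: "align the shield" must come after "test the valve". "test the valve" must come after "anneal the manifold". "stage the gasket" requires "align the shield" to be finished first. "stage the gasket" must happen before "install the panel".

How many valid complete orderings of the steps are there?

1

"anneal the manifold" is the only step with nothing required before it, so every ordering starts there.
Continuing from there, at each step only one step has all its prerequisites placed, so the ordering is fully determined — there is exactly 1.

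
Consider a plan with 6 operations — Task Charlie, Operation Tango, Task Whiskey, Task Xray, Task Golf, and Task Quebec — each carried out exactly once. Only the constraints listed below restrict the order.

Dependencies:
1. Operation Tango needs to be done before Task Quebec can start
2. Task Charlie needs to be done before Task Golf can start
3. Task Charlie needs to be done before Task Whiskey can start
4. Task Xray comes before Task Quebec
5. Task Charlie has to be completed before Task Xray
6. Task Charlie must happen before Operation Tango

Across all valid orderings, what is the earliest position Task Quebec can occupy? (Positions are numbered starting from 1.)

4

Every operation that must precede Task Quebec has to come before it. Tracing all chains that end at Task Quebec, those operations are: Task Charlie, Operation Tango, Task Xray — 3 in total.
So at minimum 3 operations come before Task Quebec, putting Task Quebec no earlier than position 4. That position is achievable by scheduling exactly those predecessors first.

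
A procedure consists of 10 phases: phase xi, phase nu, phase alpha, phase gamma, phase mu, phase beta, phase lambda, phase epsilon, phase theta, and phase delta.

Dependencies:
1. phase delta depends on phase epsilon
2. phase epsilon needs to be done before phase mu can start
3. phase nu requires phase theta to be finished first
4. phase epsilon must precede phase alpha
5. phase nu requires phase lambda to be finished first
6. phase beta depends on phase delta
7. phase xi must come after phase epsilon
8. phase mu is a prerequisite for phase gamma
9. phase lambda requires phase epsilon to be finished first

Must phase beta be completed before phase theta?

Phase beta and phase theta are not related by any chain of constraints.
A valid ordering placing phase theta before phase beta exists, so the answer is no.

No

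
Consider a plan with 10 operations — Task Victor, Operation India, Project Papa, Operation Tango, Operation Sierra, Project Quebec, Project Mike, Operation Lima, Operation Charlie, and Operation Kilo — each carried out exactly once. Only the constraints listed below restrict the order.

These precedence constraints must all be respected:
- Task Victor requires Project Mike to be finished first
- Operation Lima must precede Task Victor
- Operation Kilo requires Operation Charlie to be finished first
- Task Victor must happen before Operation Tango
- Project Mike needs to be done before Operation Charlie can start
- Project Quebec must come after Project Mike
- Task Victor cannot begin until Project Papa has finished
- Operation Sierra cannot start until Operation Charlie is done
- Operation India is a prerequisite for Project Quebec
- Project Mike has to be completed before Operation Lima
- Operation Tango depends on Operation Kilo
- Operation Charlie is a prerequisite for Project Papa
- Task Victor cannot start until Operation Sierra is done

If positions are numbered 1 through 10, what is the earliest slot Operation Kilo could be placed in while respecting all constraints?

3

Working backwards through the constraints from Operation Kilo, its full set of required predecessors is Project Mike, Operation Charlie — 2 of them.
With 2 mandatory predecessors, the earliest Operation Kilo can sit is position 2+1 = 3, and placing just those 2 first achieves it.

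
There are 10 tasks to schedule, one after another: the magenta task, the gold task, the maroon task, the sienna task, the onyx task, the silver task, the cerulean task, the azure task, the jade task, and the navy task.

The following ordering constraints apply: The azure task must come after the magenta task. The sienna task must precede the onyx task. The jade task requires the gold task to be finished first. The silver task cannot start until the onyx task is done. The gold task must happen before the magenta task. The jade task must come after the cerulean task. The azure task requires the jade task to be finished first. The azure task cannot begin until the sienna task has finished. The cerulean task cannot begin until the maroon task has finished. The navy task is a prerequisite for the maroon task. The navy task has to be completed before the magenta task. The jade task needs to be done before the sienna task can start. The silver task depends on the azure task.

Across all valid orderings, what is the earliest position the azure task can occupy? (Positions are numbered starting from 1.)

8

The tasks that are forced before the azure task, directly or transitively, are the magenta task, the gold task, the maroon task, the sienna task, the cerulean task, the jade task, the navy task. That's 7 tasks.
So at minimum 7 tasks come before the azure task, putting the azure task no earlier than position 8. That position is achievable by scheduling exactly those predecessors first.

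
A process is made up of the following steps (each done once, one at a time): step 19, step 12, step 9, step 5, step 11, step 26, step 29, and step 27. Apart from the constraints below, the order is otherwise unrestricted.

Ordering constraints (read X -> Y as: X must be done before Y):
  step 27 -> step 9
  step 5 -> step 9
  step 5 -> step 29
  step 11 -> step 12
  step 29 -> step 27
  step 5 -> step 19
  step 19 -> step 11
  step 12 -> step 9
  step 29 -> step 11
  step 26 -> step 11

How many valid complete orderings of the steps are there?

31

2 steps have no prerequisites (step 5, step 26), so any of them could come first.
Enumerating by repeatedly choosing an available step (one whose prerequisites are all placed) gives 31 distinct complete orderings.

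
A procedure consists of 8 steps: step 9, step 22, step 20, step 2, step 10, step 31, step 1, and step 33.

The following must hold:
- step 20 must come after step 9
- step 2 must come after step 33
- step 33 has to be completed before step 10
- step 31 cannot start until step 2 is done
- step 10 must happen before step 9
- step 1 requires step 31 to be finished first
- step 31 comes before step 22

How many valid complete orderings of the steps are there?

Step 33 is the only step with nothing required before it, so every ordering starts there.
Counting all ways to extend the partial order to a total order gives 70.

70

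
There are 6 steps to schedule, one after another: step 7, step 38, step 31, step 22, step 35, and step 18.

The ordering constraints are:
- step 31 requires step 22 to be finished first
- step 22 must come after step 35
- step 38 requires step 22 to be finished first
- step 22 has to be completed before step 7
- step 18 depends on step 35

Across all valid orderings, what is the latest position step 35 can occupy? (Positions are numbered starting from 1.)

Every step that must follow step 35 has to come after it. Tracing all chains starting from step 35, those steps are: step 7, step 38, step 31, step 22, step 18 — 5 in total.
So at least 5 steps follow step 35, putting step 35 no later than position 1. That position is achievable by scheduling everything else first.

1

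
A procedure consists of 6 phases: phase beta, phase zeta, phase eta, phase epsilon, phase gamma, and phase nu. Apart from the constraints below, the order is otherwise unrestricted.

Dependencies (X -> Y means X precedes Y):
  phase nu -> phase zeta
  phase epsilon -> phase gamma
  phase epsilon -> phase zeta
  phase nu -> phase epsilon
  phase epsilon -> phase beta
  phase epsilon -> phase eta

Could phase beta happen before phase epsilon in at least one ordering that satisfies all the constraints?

No

The constraints give a chain phase epsilon → phase beta, which forces phase epsilon before phase beta.
Hence phase beta can never be scheduled before phase epsilon.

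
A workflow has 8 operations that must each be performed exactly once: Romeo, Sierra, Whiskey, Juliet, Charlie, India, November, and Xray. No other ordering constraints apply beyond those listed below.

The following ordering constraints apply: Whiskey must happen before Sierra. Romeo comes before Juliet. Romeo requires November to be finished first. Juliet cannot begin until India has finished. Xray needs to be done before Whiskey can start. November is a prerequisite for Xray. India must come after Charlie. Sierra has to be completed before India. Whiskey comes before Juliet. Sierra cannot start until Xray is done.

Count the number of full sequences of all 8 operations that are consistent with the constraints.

2 operations have no prerequisites (Charlie, November), so any of them could come first.
Counting all ways to extend the partial order to a total order gives 29.

29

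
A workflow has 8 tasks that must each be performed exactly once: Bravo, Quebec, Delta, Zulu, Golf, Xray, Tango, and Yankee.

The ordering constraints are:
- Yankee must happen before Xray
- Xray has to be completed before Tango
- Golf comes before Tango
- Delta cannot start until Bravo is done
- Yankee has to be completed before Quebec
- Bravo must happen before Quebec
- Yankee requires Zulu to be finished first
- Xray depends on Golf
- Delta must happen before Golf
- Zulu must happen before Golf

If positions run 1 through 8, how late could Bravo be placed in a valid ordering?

Every task that must follow Bravo has to come after it. Tracing all chains starting from Bravo, those tasks are: Quebec, Delta, Golf, Xray, Tango — 5 in total.
With 5 mandatory successors out of 8 tasks total, the latest slot for Bravo is 8−5 = 3, and it's reachable by doing all non-successors before Bravo.

3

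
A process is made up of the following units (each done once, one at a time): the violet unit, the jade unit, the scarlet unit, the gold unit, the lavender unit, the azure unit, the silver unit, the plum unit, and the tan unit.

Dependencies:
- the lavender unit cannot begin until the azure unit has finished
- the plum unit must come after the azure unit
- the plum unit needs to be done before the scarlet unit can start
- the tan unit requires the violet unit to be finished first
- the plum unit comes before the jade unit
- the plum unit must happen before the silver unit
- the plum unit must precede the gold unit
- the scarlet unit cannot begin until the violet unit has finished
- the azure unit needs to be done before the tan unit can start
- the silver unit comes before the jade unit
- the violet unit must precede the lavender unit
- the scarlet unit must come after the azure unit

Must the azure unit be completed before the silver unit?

Yes

Tracing the constraints gives a chain: the azure unit → the plum unit → the silver unit.
Hence the azure unit necessarily comes before the silver unit.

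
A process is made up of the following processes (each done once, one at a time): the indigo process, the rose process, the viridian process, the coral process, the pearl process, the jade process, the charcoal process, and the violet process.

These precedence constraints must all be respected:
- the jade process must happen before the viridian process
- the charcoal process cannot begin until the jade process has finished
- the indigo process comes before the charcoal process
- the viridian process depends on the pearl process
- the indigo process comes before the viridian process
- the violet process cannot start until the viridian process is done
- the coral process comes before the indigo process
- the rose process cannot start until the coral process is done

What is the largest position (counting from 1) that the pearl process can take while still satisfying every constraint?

Following every chain forward from the pearl process, the processes that must come later are the viridian process, the violet process — 2 of them.
So at least 2 processes follow the pearl process, putting the pearl process no later than position 6. That position is achievable by scheduling everything else first.

6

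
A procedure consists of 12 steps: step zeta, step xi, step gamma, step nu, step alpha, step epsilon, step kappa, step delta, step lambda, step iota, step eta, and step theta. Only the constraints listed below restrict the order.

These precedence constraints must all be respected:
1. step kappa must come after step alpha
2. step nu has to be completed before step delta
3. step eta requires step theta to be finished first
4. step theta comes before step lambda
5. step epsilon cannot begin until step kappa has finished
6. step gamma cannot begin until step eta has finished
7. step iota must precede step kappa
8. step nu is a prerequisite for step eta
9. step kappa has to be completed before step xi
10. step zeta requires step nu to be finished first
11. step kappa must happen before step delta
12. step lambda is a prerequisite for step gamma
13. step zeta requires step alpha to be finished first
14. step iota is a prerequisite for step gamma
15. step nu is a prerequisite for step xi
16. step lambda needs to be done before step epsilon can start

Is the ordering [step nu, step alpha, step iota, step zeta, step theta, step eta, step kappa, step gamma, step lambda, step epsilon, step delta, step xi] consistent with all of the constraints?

Here step lambda comes after step gamma.
That contradicts the constraint that step lambda must precede step gamma.

No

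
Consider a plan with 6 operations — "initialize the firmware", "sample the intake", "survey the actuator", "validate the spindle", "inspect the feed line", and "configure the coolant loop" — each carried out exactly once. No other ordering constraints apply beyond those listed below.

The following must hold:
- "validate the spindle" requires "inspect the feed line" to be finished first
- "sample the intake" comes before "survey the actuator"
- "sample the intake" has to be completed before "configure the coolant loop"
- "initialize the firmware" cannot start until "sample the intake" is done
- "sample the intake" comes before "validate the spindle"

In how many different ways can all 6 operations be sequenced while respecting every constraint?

84

The operations with no prerequisites are "sample the intake", "inspect the feed line"; any of them can be placed first.
Systematically extending each partial ordering one operation at a time and counting, there are 84 complete orderings.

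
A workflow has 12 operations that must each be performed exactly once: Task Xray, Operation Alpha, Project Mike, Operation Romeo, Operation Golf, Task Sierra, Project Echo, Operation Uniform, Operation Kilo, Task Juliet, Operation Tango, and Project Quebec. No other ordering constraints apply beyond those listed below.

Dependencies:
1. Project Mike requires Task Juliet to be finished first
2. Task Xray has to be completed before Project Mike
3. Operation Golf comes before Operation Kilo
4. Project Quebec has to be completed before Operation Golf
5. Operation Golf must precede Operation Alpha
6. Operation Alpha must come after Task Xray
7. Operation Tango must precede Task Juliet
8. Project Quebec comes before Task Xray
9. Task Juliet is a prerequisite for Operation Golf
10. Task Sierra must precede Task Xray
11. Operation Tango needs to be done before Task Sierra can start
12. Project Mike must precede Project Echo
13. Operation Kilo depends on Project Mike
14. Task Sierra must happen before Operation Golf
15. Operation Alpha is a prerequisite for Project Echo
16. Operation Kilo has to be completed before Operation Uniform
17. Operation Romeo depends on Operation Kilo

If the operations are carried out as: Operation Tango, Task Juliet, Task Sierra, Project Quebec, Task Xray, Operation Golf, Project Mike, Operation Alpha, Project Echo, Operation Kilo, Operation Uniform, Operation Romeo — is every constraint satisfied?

Yes

Going through the constraints one by one, each required predecessor appears earlier in the sequence than its dependent — e.g. Task Juliet (position 2) is before Project Mike (position 7), as required.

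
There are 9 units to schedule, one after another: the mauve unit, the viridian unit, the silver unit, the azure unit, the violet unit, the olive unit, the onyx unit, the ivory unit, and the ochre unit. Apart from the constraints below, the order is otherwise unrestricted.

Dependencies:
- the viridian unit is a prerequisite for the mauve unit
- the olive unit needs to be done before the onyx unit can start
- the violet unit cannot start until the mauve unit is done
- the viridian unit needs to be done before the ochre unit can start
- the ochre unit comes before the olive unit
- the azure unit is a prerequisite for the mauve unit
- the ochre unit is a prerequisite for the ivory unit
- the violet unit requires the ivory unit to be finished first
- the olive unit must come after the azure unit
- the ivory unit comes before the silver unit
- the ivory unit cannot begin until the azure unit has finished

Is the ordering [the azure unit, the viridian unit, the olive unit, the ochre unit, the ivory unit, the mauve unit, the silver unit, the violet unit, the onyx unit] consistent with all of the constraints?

No

Here the ochre unit comes after the olive unit.
That contradicts the constraint that the ochre unit must precede the olive unit.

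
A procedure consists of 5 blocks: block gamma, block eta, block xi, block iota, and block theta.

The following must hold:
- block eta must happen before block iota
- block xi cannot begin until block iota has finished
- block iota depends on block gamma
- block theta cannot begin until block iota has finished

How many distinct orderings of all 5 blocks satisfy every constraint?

4

2 blocks have no prerequisites (block gamma, block eta), so any of them could come first.
Enumerating by repeatedly choosing an available block (one whose prerequisites are all placed) gives 4 distinct complete orderings.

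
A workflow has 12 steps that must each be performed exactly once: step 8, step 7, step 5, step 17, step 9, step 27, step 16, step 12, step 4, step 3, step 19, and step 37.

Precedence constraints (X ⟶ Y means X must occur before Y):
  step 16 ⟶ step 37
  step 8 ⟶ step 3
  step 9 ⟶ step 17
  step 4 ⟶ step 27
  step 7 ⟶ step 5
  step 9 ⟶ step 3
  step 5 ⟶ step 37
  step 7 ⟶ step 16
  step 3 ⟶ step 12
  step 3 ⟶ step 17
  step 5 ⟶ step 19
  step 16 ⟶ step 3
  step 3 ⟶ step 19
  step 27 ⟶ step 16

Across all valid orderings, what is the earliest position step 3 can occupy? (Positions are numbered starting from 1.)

7

The steps that are forced before step 3, directly or transitively, are step 8, step 7, step 9, step 27, step 16, step 4. That's 6 steps.
With 6 mandatory predecessors, the earliest step 3 can sit is position 6+1 = 7, and placing just those 6 first achieves it.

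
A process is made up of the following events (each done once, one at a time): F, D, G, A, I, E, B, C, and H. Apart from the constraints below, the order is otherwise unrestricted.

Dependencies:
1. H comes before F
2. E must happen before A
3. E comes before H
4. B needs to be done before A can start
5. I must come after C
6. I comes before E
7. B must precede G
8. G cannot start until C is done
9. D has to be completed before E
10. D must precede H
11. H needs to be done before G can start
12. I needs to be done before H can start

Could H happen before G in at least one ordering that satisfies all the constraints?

H is actually forced before G by the constraints, so certainly some valid ordering has H first.

Yes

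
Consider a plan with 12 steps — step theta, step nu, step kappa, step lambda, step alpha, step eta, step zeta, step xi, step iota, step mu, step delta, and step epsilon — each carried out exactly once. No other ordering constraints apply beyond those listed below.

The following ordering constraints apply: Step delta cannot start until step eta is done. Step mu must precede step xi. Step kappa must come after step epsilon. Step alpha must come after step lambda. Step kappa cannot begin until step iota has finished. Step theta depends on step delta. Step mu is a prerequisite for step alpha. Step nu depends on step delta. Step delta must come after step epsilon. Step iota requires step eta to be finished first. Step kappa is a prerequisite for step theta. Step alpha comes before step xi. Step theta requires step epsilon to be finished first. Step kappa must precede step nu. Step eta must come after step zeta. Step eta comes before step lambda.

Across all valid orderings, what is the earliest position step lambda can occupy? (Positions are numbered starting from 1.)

3

Working backwards through the constraints from step lambda, its full set of required predecessors is step eta, step zeta — 2 of them.
With 2 mandatory predecessors, the earliest step lambda can sit is position 2+1 = 3, and placing just those 2 first achieves it.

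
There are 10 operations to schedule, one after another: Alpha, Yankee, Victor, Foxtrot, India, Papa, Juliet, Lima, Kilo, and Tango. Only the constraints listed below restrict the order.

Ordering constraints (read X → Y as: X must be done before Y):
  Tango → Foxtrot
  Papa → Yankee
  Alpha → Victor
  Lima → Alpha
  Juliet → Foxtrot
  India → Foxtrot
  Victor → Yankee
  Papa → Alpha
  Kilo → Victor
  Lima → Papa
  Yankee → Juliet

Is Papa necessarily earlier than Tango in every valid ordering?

No

Papa and Tango are not related by any chain of constraints.
So Papa can come before Tango or after — it is not forced.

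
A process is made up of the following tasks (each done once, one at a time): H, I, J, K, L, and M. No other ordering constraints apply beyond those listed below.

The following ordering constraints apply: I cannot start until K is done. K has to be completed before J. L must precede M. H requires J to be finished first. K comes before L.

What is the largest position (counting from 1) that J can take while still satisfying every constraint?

5

Following the constraints forward from J, its only required successor is H.
With 1 mandatory successor out of 6 tasks total, the latest slot for J is 6−1 = 5, and it's reachable by doing all non-successors before J.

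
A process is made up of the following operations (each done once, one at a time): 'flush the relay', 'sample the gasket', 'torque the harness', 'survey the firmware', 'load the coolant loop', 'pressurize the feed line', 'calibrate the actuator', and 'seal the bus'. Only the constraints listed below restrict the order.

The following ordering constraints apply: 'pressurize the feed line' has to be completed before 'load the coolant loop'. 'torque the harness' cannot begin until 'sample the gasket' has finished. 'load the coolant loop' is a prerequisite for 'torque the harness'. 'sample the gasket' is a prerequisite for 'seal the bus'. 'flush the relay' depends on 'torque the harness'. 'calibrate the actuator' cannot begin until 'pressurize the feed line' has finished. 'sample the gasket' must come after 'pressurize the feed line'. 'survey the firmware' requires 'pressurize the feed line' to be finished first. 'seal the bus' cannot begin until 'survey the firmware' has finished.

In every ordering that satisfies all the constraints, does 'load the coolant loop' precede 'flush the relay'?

Yes

Chaining the stated constraints: 'load the coolant loop' → 'torque the harness' → 'flush the relay'.
Hence 'load the coolant loop' necessarily comes before 'flush the relay'.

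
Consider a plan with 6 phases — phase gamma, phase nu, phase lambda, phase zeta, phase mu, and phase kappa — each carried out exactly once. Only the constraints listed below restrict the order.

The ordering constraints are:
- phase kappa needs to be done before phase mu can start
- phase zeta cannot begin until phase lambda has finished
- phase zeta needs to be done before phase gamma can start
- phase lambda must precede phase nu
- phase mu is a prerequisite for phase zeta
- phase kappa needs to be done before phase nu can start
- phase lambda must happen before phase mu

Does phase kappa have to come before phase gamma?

Yes

Chaining the stated constraints: phase kappa → phase mu → phase zeta → phase gamma.
Hence phase kappa necessarily comes before phase gamma.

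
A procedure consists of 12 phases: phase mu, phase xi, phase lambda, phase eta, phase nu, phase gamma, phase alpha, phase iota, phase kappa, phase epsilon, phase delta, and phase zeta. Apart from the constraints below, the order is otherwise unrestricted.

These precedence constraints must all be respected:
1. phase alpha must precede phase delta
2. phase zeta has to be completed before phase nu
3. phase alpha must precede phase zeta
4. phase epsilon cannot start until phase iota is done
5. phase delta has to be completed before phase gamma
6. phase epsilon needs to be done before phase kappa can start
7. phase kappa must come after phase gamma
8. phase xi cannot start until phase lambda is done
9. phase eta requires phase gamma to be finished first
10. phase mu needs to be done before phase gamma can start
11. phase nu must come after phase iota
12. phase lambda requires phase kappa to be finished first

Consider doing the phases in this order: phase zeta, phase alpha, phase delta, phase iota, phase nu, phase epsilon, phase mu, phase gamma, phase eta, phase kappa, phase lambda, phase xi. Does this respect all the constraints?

In the proposed order, phase zeta appears before phase alpha.
Since phase alpha is required before phase zeta, the ordering is invalid.

No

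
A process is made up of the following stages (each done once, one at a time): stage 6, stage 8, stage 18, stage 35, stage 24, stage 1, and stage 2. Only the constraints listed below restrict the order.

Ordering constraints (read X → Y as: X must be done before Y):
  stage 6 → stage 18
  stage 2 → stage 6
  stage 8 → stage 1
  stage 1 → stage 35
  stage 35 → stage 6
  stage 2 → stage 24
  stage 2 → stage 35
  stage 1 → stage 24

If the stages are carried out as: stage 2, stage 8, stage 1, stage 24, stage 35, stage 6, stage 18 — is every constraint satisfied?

Going through the constraints one by one, each required predecessor appears earlier in the sequence than its dependent — e.g. stage 2 (position 1) is before stage 6 (position 6), as required.

Yes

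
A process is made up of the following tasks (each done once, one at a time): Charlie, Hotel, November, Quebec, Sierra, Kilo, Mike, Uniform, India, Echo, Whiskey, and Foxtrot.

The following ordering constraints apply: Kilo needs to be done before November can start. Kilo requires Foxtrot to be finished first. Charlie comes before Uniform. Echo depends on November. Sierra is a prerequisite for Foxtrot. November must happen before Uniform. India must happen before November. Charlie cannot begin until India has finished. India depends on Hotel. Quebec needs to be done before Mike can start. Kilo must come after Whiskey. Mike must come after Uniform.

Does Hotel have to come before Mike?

There is a constraint chain Hotel → India → Charlie → Uniform → Mike.
So Hotel must precede Mike in any valid ordering.

Yes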